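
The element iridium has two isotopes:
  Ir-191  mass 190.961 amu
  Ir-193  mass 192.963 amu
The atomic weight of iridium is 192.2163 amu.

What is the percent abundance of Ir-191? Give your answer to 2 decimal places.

With x = fraction of Ir-191 (so Ir-193 is 1 − x):
190.961·x + 192.963·(1 − x) = 192.2163
(190.961 − 192.963)·x = 192.2163 − 192.963
x = -0.7467 / -2.002 = 0.37298 → 37.30% Ir-191, 62.70% Ir-193.

37.30%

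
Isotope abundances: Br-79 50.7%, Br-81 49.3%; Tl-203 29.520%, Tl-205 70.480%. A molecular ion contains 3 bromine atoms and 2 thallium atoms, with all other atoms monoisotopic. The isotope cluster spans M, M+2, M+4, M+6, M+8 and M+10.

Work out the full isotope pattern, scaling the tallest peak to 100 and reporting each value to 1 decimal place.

3.2 : 24.7 : 72.3 : 100.0 : 66.1 : 16.9

Bromine pattern (n=3): 0.13032384 : 0.38017547 : 0.36967753 : 0.11982316
Thallium pattern (n=2): 0.08714304 : 0.41611392 : 0.49674304
Convolve the two distributions (both contribute in 2-u steps):
  M: 0.13032384×0.08714304 = 0.011357
  M+2: 0.13032384×0.41611392 + 0.38017547×0.08714304 = 0.087359
  M+4: 0.13032384×0.49674304 + 0.38017547×0.41611392 + 0.36967753×0.08714304 = 0.255149
  M+6: 0.38017547×0.49674304 + 0.36967753×0.41611392 + 0.11982316×0.08714304 = 0.353119
  M+8: 0.36967753×0.49674304 + 0.11982316×0.41611392 = 0.233495
  M+10: 0.11982316×0.49674304 = 0.059521
Scale to base peak (0.353119) = 100: 3.2 : 24.7 : 72.3 : 100.0 : 66.1 : 16.9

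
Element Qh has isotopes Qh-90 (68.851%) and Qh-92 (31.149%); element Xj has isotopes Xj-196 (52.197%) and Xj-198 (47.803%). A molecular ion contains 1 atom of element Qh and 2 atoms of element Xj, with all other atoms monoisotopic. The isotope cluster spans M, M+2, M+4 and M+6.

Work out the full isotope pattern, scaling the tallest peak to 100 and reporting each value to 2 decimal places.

Element Qh pattern (n=1): 0.68851 : 0.31149
Element Xj pattern (n=2): 0.27245268 : 0.49903464 : 0.22851268
Convolve the two distributions (both contribute in 2-u steps):
  M: 0.68851×0.27245268 = 0.187586
  M+2: 0.68851×0.49903464 + 0.31149×0.27245268 = 0.428457
  M+4: 0.68851×0.22851268 + 0.31149×0.49903464 = 0.312778
  M+6: 0.31149×0.22851268 = 0.071179
Scale to base peak (0.428457) = 100: 43.78 : 100.00 : 73.00 : 16.61

43.78 : 100.00 : 73.00 : 16.61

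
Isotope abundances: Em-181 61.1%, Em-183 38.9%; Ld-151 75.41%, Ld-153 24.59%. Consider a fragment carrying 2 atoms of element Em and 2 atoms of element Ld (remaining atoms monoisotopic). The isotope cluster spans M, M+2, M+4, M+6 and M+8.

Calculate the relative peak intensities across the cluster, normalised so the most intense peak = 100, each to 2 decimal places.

Element Em pattern (n=2): 0.373321 : 0.475358 : 0.151321
Element Ld pattern (n=2): 0.56866681 : 0.37086638 : 0.06046681
Convolve the two distributions (both contribute in 2-u steps):
  M: 0.373321×0.56866681 = 0.212295
  M+2: 0.373321×0.37086638 + 0.475358×0.56866681 = 0.408773
  M+4: 0.373321×0.06046681 + 0.475358×0.37086638 + 0.151321×0.56866681 = 0.284919
  M+6: 0.475358×0.06046681 + 0.151321×0.37086638 = 0.084863
  M+8: 0.151321×0.06046681 = 0.009150
Scale to base peak (0.408773) = 100: 51.93 : 100.00 : 69.70 : 20.76 : 2.24

51.93 : 100.00 : 69.70 : 20.76 : 2.24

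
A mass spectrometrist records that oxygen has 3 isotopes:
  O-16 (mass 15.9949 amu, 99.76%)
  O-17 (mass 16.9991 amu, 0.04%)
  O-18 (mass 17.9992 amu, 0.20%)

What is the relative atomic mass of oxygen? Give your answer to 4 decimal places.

Weight each isotope mass by its fractional abundance: 0.9976 × 15.9949 + 0.0004 × 16.9991 + 0.0020 × 17.9992
= 15.95651 + 0.00680 + 0.03600 = 15.99931 amu

15.9993 amu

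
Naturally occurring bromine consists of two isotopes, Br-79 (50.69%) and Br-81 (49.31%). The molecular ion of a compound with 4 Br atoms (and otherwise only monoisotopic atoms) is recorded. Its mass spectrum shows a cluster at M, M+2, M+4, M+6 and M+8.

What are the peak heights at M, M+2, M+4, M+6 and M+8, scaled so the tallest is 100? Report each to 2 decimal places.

17.61 : 68.53 : 100.00 : 64.85 : 15.77

The 4 Br atoms are independent, so intensities follow the terms of (0.5069 + 0.4931)^4.
P(M) = 0.5069^4 = 0.066022
P(M+2) = 4 × 0.5069^3 × 0.4931^1 = 0.256899
P(M+4) = 6 × 0.5069^2 × 0.4931^2 = 0.374857
P(M+6) = 4 × 0.5069^1 × 0.4931^3 = 0.243101
P(M+8) = 0.4931^4 = 0.059121
The M+4 peak is largest (0.374857); scaling to 100 gives 17.61 : 68.53 : 100.00 : 64.85 : 15.77.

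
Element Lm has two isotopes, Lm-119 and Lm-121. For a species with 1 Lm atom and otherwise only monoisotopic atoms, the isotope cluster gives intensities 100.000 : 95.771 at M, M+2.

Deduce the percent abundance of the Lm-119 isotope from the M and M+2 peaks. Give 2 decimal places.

Let p = fractional abundance of Lm-119. I(M+2)/I(M) = [C(1,1)·p^0·(1−p)] / p^1 = 1·(1−p)/p = 95.771/100.000 = 0.9577
(1−p)/p = 0.9577/1 = 0.9577  ⇒  p = 1/(1 + 0.9577) = 0.5108
Lm-119: 51.08%, Lm-121: 48.92%.

51.08%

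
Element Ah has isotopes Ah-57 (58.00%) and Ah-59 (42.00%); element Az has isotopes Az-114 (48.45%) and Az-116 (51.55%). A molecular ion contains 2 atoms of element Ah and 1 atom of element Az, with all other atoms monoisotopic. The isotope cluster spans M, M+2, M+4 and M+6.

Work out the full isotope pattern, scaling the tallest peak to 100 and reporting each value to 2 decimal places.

Element Ah pattern (n=2): 0.3364 : 0.4872 : 0.1764
Element Az pattern (n=1): 0.4845 : 0.5155
Convolve the two distributions (both contribute in 2-u steps):
  M: 0.3364×0.4845 = 0.162986
  M+2: 0.3364×0.5155 + 0.4872×0.4845 = 0.409463
  M+4: 0.4872×0.5155 + 0.1764×0.4845 = 0.336617
  M+6: 0.1764×0.5155 = 0.090934
Scale to base peak (0.409463) = 100: 39.80 : 100.00 : 82.21 : 22.21

39.80 : 100.00 : 82.21 : 22.21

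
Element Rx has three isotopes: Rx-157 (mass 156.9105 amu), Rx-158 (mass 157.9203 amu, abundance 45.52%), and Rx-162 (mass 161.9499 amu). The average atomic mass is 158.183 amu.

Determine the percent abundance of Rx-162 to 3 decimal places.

16.130%

Let x and y be the fractions of Rx-157 and Rx-162. Then x + y = 1 − 0.4552 = 0.5448 and 156.9105x + 161.9499y = 158.183 − 0.4552×157.9203 = 86.29767944.
Substituting: 156.9105x + 161.9499(0.5448 − x) = 86.29767944
(156.9105 − 161.9499)x = -1.93262608  ⇒  x = 0.38350, y = 0.16130
Rx-157: 38.350%, Rx-162: 16.130%.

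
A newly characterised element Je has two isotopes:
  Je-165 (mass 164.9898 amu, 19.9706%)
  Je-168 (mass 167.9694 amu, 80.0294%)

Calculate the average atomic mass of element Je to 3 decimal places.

The abundance-weighted mean is 0.199706 × 164.9898 + 0.800294 × 167.9694
= 32.94945 + 134.42490 = 167.37435 amu

167.374 amu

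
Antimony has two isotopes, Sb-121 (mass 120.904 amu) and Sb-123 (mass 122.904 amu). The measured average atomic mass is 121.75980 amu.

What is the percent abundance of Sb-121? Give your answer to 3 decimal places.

57.210%

Writing the weighted mean with unknown fraction x of Sb-121:
120.904·x + 122.904·(1 − x) = 121.75980
(120.904 − 122.904)·x = 121.75980 − 122.904
x = -1.14420 / -2.000 = 0.57210 → 57.210% Sb-121, 42.790% Sb-123.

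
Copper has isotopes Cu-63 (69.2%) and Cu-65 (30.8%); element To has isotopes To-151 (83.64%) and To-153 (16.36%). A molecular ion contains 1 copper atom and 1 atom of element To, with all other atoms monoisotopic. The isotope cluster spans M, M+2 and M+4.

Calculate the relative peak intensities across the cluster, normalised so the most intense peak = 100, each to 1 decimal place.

100.0 : 64.1 : 8.7

Copper pattern (n=1): 0.6920 : 0.3080
Element To pattern (n=1): 0.8364 : 0.1636
Convolve the two distributions (both contribute in 2-u steps):
  M: 0.6920×0.8364 = 0.578789
  M+2: 0.6920×0.1636 + 0.3080×0.8364 = 0.370822
  M+4: 0.3080×0.1636 = 0.050389
Scale to base peak (0.578789) = 100: 100.0 : 64.1 : 8.7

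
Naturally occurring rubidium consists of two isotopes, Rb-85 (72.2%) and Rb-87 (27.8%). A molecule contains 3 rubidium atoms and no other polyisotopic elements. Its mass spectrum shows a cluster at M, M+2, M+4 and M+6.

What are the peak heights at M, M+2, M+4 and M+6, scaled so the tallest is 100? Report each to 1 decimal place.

86.6 : 100.0 : 38.5 : 4.9

Expanding (0.722 + 0.278)^3:
P(M) = 0.722^3 = 0.376367
P(M+2) = 3 × 0.722^2 × 0.278^1 = 0.434751
P(M+4) = 3 × 0.722^1 × 0.278^2 = 0.167397
P(M+6) = 0.278^3 = 0.021485
The M+2 peak is largest (0.434751); scaling to 100 gives 86.6 : 100.0 : 38.5 : 4.9.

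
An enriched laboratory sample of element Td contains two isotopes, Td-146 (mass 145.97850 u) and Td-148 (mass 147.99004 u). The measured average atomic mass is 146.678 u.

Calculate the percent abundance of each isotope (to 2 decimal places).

Td-146: 65.23%, Td-148: 34.77%

Writing the weighted mean with unknown fraction x of Td-146:
145.97850·x + 147.99004·(1 − x) = 146.678
(145.97850 − 147.99004)·x = 146.678 − 147.99004
x = -1.31204 / -2.01154 = 0.65226 → 65.23% Td-146, 34.77% Td-148.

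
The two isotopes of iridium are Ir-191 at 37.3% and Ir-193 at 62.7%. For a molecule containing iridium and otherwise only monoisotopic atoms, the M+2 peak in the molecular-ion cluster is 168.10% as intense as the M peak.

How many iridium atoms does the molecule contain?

1

With n Ir atoms, P(M+2)/P(M) = C(n,1)·p^(n−1)q / p^n = n·q/p = n · 0.627/0.373.
n = 1.6810 × 0.373/0.627 = 1.00 ≈ 1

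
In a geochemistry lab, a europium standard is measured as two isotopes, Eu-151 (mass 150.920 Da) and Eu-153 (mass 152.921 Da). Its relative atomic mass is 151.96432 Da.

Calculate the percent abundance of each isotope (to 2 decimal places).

Eu-151: 47.81%, Eu-153: 52.19%

Let x be the fractional abundance of Eu-151; then Eu-153 has abundance 1 − x.
150.920·x + 152.921·(1 − x) = 151.96432
(150.920 − 152.921)·x = 151.96432 − 152.921
x = -0.95668 / -2.001 = 0.47810 → 47.81% Eu-151, 52.19% Eu-153.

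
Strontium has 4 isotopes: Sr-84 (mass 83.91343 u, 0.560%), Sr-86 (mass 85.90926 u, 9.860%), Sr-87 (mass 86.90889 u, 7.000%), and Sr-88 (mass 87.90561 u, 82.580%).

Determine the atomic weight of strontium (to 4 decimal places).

Ar = Σ fᵢ·mᵢ = 0.00560 × 83.91343 + 0.09860 × 85.90926 + 0.07000 × 86.90889 + 0.82580 × 87.90561
= 0.469915 + 8.470653 + 6.083622 + 72.592453 = 87.616643 u

87.6166 u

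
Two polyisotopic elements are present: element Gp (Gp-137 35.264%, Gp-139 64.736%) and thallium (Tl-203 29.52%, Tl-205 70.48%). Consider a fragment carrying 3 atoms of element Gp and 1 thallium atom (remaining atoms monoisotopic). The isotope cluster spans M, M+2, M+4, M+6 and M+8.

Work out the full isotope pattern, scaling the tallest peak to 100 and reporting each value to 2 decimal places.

3.30 : 26.03 : 76.70 : 100.00 : 48.71

Element Gp pattern (n=3): 0.04385254 : 0.2415073 : 0.44334779 : 0.27129237
Thallium pattern (n=1): 0.2952 : 0.7048
Convolve the two distributions (both contribute in 2-u steps):
  M: 0.04385254×0.2952 = 0.012945
  M+2: 0.04385254×0.7048 + 0.2415073×0.2952 = 0.102200
  M+4: 0.2415073×0.7048 + 0.44334779×0.2952 = 0.301091
  M+6: 0.44334779×0.7048 + 0.27129237×0.2952 = 0.392557
  M+8: 0.27129237×0.7048 = 0.191207
Scale to base peak (0.392557) = 100: 3.30 : 26.03 : 76.70 : 100.00 : 48.71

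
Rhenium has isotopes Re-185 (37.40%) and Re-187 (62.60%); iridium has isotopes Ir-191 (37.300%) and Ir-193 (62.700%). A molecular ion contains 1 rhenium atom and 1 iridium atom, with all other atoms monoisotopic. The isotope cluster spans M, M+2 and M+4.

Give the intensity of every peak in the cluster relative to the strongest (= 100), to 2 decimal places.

29.81 : 100.00 : 83.87

Rhenium pattern (n=1): 0.3740 : 0.6260
Iridium pattern (n=1): 0.3730 : 0.6270
Convolve the two distributions (both contribute in 2-u steps):
  M: 0.3740×0.3730 = 0.139502
  M+2: 0.3740×0.6270 + 0.6260×0.3730 = 0.467996
  M+4: 0.6260×0.6270 = 0.392502
Scale to base peak (0.467996) = 100: 29.81 : 100.00 : 83.87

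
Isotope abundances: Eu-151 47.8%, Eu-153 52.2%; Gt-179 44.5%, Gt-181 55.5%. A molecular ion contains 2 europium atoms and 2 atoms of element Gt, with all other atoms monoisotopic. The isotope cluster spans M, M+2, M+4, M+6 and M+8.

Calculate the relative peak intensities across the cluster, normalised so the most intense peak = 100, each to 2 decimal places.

12.20 : 57.08 : 100.00 : 77.75 : 22.63

Europium pattern (n=2): 0.228484 : 0.499032 : 0.272484
Element Gt pattern (n=2): 0.198025 : 0.49395 : 0.308025
Convolve the two distributions (both contribute in 2-u steps):
  M: 0.228484×0.198025 = 0.045246
  M+2: 0.228484×0.49395 + 0.499032×0.198025 = 0.211680
  M+4: 0.228484×0.308025 + 0.499032×0.49395 + 0.272484×0.198025 = 0.370834
  M+6: 0.499032×0.308025 + 0.272484×0.49395 = 0.288308
  M+8: 0.272484×0.308025 = 0.083932
Scale to base peak (0.370834) = 100: 12.20 : 57.08 : 100.00 : 77.75 : 22.63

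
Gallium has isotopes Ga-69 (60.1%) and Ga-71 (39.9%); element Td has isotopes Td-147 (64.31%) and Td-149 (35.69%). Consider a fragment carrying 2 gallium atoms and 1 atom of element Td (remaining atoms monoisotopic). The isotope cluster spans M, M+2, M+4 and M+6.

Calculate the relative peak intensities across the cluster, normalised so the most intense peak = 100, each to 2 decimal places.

53.11 : 100.00 : 62.55 : 12.99

Gallium pattern (n=2): 0.361201 : 0.479598 : 0.159201
Element Td pattern (n=1): 0.6431 : 0.3569
Convolve the two distributions (both contribute in 2-u steps):
  M: 0.361201×0.6431 = 0.232288
  M+2: 0.361201×0.3569 + 0.479598×0.6431 = 0.437342
  M+4: 0.479598×0.3569 + 0.159201×0.6431 = 0.273551
  M+6: 0.159201×0.3569 = 0.056819
Scale to base peak (0.437342) = 100: 53.11 : 100.00 : 62.55 : 12.99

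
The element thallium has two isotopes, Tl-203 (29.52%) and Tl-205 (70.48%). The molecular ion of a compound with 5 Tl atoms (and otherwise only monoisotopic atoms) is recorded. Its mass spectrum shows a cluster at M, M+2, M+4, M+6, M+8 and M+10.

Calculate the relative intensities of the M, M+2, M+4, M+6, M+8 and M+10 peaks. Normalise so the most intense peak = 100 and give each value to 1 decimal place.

The 5 Tl atoms are independent, so intensities follow the terms of (0.2952 + 0.7048)^5.
P(M) = 0.2952^5 = 0.002242
P(M+2) = 5 × 0.2952^4 × 0.7048^1 = 0.026761
P(M+4) = 10 × 0.2952^3 × 0.7048^2 = 0.127785
P(M+6) = 10 × 0.2952^2 × 0.7048^3 = 0.305092
P(M+8) = 5 × 0.2952^1 × 0.7048^4 = 0.364208
P(M+10) = 0.7048^5 = 0.173912
The M+8 peak is largest (0.364208); scaling to 100 gives 0.6 : 7.3 : 35.1 : 83.8 : 100.0 : 47.8.

0.6 : 7.3 : 35.1 : 83.8 : 100.0 : 47.8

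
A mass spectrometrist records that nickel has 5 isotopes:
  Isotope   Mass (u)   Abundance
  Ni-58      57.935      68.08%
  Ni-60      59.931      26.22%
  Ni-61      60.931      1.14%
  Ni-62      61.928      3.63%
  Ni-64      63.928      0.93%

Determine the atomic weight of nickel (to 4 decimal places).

58.6932 u

Ar = Σ fᵢ·mᵢ = 0.6808 × 57.935 + 0.2622 × 59.931 + 0.0114 × 60.931 + 0.0363 × 61.928 + 0.0093 × 63.928
= 39.44215 + 15.71391 + 0.69461 + 2.24799 + 0.59453 = 58.69319 u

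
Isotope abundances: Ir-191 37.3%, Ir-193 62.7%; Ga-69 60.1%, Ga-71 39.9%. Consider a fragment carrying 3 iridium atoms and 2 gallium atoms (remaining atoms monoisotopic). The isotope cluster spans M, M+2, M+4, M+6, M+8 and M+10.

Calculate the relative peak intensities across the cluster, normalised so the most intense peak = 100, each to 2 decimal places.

Iridium pattern (n=3): 0.05189512 : 0.26170165 : 0.43991135 : 0.24649188
Gallium pattern (n=2): 0.361201 : 0.479598 : 0.159201
Convolve the two distributions (both contribute in 2-u steps):
  M: 0.05189512×0.361201 = 0.018745
  M+2: 0.05189512×0.479598 + 0.26170165×0.361201 = 0.119416
  M+4: 0.05189512×0.159201 + 0.26170165×0.479598 + 0.43991135×0.361201 = 0.292670
  M+6: 0.26170165×0.159201 + 0.43991135×0.479598 + 0.24649188×0.361201 = 0.341677
  M+8: 0.43991135×0.159201 + 0.24649188×0.479598 = 0.188251
  M+10: 0.24649188×0.159201 = 0.039242
Scale to base peak (0.341677) = 100: 5.49 : 34.95 : 85.66 : 100.00 : 55.10 : 11.49

5.49 : 34.95 : 85.66 : 100.00 : 55.10 : 11.49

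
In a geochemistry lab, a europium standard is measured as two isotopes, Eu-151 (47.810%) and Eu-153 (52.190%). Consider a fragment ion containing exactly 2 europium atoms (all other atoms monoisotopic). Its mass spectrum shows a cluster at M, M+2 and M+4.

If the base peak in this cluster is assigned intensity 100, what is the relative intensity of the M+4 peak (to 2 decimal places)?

54.58

Binomial terms of (0.47810 + 0.52190)^2: M 0.2286, M+2 0.4990, M+4 0.2724 → M+2 is the base peak.
P(M+2) = C(2,1) × 0.47810^1 × 0.52190^1 = 2 × 0.4781 × 0.5219 = 0.499041 (base)
P(M+4) = C(2,2) × 0.47810^0 × 0.52190^2 = 1 × 1.0000 × 0.27237961 = 0.272380
Relative intensity = 0.272380 / 0.499041 × 100 = 54.58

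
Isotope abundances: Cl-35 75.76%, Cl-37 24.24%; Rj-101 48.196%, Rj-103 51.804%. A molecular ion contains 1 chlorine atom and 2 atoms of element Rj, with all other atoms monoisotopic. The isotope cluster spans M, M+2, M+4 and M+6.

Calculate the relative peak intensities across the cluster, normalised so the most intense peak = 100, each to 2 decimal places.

40.49 : 100.00 : 74.63 : 14.97

Chlorine pattern (n=1): 0.7576 : 0.2424
Element Rj pattern (n=2): 0.23228544 : 0.49934912 : 0.26836544
Convolve the two distributions (both contribute in 2-u steps):
  M: 0.7576×0.23228544 = 0.175979
  M+2: 0.7576×0.49934912 + 0.2424×0.23228544 = 0.434613
  M+4: 0.7576×0.26836544 + 0.2424×0.49934912 = 0.324356
  M+6: 0.2424×0.26836544 = 0.065052
Scale to base peak (0.434613) = 100: 40.49 : 100.00 : 74.63 : 14.97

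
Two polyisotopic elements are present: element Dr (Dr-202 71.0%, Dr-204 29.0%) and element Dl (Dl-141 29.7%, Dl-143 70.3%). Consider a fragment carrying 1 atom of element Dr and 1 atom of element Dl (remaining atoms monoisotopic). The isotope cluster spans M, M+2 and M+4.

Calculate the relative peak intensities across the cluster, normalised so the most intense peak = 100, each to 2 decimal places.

36.03 : 100.00 : 34.83

Element Dr pattern (n=1): 0.7100 : 0.2900
Element Dl pattern (n=1): 0.2970 : 0.7030
Convolve the two distributions (both contribute in 2-u steps):
  M: 0.7100×0.2970 = 0.210870
  M+2: 0.7100×0.7030 + 0.2900×0.2970 = 0.585260
  M+4: 0.2900×0.7030 = 0.203870
Scale to base peak (0.585260) = 100: 36.03 : 100.00 : 34.83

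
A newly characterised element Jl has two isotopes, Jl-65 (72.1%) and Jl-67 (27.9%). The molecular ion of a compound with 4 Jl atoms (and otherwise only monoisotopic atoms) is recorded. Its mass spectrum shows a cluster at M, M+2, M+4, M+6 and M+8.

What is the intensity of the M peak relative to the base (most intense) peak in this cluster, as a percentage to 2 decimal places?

64.61%

(0.721 + 0.279)^4 gives M 0.2702, M+2 0.4183, M+4 0.2428, M+6 0.0626, M+8 0.0061; the largest is M+2.
P(M+2) = C(4,1) × 0.721^3 × 0.279^1 = 4 × 0.37480536 × 0.2790 = 0.418283 (base)
P(M) = C(4,0) × 0.721^4 × 0.279^0 = 1 × 0.27023467 × 1.0000 = 0.270235
Relative intensity = 0.270235 / 0.418283 × 100 = 64.61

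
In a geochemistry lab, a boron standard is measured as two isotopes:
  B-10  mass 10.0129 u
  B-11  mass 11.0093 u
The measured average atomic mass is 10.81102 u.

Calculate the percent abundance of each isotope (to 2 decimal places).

B-10: 19.90%, B-11: 80.10%

Let x be the fractional abundance of B-10; then B-11 has abundance 1 − x.
10.0129·x + 11.0093·(1 − x) = 10.81102
(10.0129 − 11.0093)·x = 10.81102 − 11.0093
x = -0.19828 / -0.9964 = 0.19900 → 19.90% B-10, 80.10% B-11.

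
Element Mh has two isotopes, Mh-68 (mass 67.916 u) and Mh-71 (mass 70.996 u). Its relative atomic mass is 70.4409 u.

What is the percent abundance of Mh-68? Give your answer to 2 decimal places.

18.02%

Writing the weighted mean with unknown fraction x of Mh-68:
67.916·x + 70.996·(1 − x) = 70.4409
(67.916 − 70.996)·x = 70.4409 − 70.996
x = -0.5551 / -3.080 = 0.18023 → 18.02% Mh-68, 81.98% Mh-71.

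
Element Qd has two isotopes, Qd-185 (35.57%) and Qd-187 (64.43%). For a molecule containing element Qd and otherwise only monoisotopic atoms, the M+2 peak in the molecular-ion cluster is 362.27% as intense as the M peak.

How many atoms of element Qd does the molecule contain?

2

The M+2/M ratio from n Qd atoms is n · q/p = n · 0.6443/0.3557.
n = 3.6227 × 0.3557/0.6443 = 2.00 ≈ 2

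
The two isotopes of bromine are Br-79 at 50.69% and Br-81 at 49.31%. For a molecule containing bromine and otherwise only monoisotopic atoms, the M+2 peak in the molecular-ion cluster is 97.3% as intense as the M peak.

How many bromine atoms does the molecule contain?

For n independent Br atoms, I(M+2)/I(M) = n · (abundance Br-81) / (abundance Br-79) = n · 0.4931/0.5069.
n = 0.973 × 0.5069/0.4931 = 1.00 ≈ 1

1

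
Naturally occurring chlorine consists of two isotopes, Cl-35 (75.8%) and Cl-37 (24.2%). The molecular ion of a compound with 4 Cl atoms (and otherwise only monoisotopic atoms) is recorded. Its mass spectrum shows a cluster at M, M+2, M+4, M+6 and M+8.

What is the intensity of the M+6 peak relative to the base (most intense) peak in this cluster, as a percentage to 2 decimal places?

10.19%

Binomial terms of (0.758 + 0.242)^4: M 0.3301, M+2 0.4216, M+4 0.2019, M+6 0.0430, M+8 0.0034 → M+2 is the base peak.
P(M+2) = C(4,1) × 0.758^3 × 0.242^1 = 4 × 0.43551951 × 0.2420 = 0.421583 (base)
P(M+6) = C(4,3) × 0.758^1 × 0.242^3 = 4 × 0.7580 × 0.01417249 = 0.042971
Relative intensity = 0.042971 / 0.421583 × 100 = 10.19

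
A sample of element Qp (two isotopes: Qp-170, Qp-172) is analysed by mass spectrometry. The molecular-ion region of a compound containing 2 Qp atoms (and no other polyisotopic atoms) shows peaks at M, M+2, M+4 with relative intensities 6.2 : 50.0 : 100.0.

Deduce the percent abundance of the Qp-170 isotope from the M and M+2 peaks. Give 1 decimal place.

Let p = fractional abundance of Qp-170. I(M+2)/I(M) = [C(2,1)·p^1·(1−p)] / p^2 = 2·(1−p)/p = 50.0/6.2 = 8.0645
(1−p)/p = 8.0645/2 = 4.0323  ⇒  p = 1/(1 + 4.0323) = 0.1987
Qp-170: 19.9%, Qp-172: 80.1%.

19.9%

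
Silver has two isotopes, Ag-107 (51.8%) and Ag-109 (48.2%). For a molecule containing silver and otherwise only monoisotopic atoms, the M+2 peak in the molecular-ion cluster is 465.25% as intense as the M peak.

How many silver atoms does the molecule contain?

The M+2/M ratio from n Ag atoms is n · q/p = n · 0.482/0.518.
n = 4.6525 × 0.518/0.482 = 5.00 ≈ 5

5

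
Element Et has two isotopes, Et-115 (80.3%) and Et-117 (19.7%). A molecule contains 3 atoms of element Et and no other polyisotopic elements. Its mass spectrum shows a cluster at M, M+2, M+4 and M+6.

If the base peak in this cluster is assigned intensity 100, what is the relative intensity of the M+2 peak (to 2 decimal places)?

73.60

(0.803 + 0.197)^3 gives M 0.5178, M+2 0.3811, M+4 0.0935, M+6 0.0076; the largest is M.
P(M) = C(3,0) × 0.803^3 × 0.197^0 = 1 × 0.51778163 × 1.0000 = 0.517782 (base)
P(M+2) = C(3,1) × 0.803^2 × 0.197^1 = 3 × 0.644809 × 0.1970 = 0.381082
Relative intensity = 0.381082 / 0.517782 × 100 = 73.60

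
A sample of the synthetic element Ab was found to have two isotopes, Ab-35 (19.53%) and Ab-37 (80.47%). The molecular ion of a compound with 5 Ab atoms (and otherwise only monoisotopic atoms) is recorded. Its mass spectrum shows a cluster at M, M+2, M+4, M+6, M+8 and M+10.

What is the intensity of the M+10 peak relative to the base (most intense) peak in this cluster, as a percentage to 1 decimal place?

82.4%

(0.1953 + 0.8047)^5 gives M 0.0003, M+2 0.0059, M+4 0.0482, M+6 0.1987, M+8 0.4095, M+10 0.3374; the largest is M+8.
P(M+8) = C(5,4) × 0.1953^1 × 0.8047^4 = 5 × 0.1953 × 0.41931076 = 0.409457 (base)
P(M+10) = C(5,5) × 0.1953^0 × 0.8047^5 = 1 × 1.0000 × 0.33741937 = 0.337419
Relative intensity = 0.337419 / 0.409457 × 100 = 82.4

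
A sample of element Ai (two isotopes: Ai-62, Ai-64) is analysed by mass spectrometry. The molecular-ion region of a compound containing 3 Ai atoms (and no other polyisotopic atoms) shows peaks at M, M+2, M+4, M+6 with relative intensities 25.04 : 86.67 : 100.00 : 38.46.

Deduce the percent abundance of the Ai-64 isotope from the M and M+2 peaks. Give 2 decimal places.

53.57%

Let p = fractional abundance of Ai-62. I(M+2)/I(M) = [C(3,1)·p^2·(1−p)] / p^3 = 3·(1−p)/p = 86.67/25.04 = 3.4613
(1−p)/p = 3.4613/3 = 1.1538  ⇒  p = 1/(1 + 1.1538) = 0.4643
Ai-62: 46.43%, Ai-64: 53.57%.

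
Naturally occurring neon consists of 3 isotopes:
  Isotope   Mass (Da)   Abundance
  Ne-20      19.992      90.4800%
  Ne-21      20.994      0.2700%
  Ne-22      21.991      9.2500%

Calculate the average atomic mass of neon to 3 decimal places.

20.180 Da

The abundance-weighted mean is 0.904800 × 19.992 + 0.002700 × 20.994 + 0.092500 × 21.991
= 18.0888 + 0.0567 + 2.0342 = 20.1797 Da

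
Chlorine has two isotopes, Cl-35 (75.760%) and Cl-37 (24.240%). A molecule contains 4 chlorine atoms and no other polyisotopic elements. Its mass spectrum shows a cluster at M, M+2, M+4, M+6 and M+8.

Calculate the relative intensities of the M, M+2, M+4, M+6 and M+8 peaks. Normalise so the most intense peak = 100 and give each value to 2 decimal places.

78.14 : 100.00 : 47.99 : 10.24 : 0.82

The 4 Cl atoms are independent, so intensities follow the terms of (0.75760 + 0.24240)^4.
P(M) = 0.75760^4 = 0.329428
P(M+2) = 4 × 0.75760^3 × 0.24240^1 = 0.421612
P(M+4) = 6 × 0.75760^2 × 0.24240^2 = 0.202347
P(M+6) = 4 × 0.75760^1 × 0.24240^3 = 0.043162
P(M+8) = 0.24240^4 = 0.003452
The M+2 peak is largest (0.421612); scaling to 100 gives 78.14 : 100.00 : 47.99 : 10.24 : 0.82.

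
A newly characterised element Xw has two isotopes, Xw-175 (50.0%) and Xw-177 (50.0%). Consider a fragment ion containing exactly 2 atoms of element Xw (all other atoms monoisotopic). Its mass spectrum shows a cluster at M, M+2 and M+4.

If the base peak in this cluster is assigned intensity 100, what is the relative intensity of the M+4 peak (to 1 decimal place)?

50.0

Binomial terms of (0.500 + 0.500)^2: M 0.2500, M+2 0.5000, M+4 0.2500 → M+2 is the base peak.
P(M+2) = C(2,1) × 0.500^1 × 0.500^1 = 2 × 0.5000 × 0.5000 = 0.500000 (base)
P(M+4) = C(2,2) × 0.500^0 × 0.500^2 = 1 × 1.0000 × 0.2500 = 0.250000
Relative intensity = 0.250000 / 0.500000 × 100 = 50.0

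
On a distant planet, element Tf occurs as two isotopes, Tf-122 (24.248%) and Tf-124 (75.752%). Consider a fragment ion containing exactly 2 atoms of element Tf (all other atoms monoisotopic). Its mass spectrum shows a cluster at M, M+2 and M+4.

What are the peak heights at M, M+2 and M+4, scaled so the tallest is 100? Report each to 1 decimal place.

10.2 : 64.0 : 100.0

Expanding (0.24248 + 0.75752)^2:
P(M) = 0.24248^2 = 0.058797
P(M+2) = 2 × 0.24248^1 × 0.75752^1 = 0.367367
P(M+4) = 0.75752^2 = 0.573837
The M+4 peak is largest (0.573837); scaling to 100 gives 10.2 : 64.0 : 100.0.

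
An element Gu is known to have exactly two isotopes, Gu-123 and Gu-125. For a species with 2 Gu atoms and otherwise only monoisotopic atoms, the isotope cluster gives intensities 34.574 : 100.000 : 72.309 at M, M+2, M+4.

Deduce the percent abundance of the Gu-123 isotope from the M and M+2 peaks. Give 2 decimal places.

40.88%

Write p for the Gu-123 fraction. I(M+2)/I(M) = [C(2,1)·p^1·(1−p)] / p^2 = 2·(1−p)/p = 100.000/34.574 = 2.8923
(1−p)/p = 2.8923/2 = 1.4462  ⇒  p = 1/(1 + 1.4462) = 0.4088
Gu-123: 40.88%, Gu-125: 59.12%.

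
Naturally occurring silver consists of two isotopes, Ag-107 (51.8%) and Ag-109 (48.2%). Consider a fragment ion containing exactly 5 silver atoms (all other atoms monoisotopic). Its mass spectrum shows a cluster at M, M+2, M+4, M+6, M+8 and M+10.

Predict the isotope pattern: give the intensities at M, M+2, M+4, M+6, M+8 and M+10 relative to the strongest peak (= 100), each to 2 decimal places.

Each Ag atom is independently Ag-107 (p = 0.518) or Ag-109 (q = 0.482); the cluster is the binomial expansion (p + q)^5.
P(M) = 0.518^5 = 0.037295
P(M+2) = 5 × 0.518^4 × 0.482^1 = 0.173515
P(M+4) = 10 × 0.518^3 × 0.482^2 = 0.322911
P(M+6) = 10 × 0.518^2 × 0.482^3 = 0.300470
P(M+8) = 5 × 0.518^1 × 0.482^4 = 0.139794
P(M+10) = 0.482^5 = 0.026016
The M+4 peak is largest (0.322911); scaling to 100 gives 11.55 : 53.73 : 100.00 : 93.05 : 43.29 : 8.06.

11.55 : 53.73 : 100.00 : 93.05 : 43.29 : 8.06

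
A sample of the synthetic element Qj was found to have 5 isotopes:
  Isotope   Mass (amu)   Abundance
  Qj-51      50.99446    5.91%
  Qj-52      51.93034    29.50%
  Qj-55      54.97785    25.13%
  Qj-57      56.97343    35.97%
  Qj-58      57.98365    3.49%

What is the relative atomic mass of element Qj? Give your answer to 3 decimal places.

54.666 amu

Average mass = Σ (abundance × isotope mass) = 0.0591 × 50.99446 + 0.2950 × 51.93034 + 0.2513 × 54.97785 + 0.3597 × 56.97343 + 0.0349 × 57.98365
= 3.013773 + 15.319450 + 13.815934 + 20.493343 + 2.023629 = 54.666129 amu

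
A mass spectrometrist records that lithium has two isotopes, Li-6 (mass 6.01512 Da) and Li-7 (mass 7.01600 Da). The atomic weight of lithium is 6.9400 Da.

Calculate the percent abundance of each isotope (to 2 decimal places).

Let x be the fractional abundance of Li-6; then Li-7 has abundance 1 − x.
6.01512·x + 7.01600·(1 − x) = 6.9400
(6.01512 − 7.01600)·x = 6.9400 − 7.01600
x = -0.07600 / -1.00088 = 0.07593 → 7.59% Li-6, 92.41% Li-7.

Li-6: 7.59%, Li-7: 92.41%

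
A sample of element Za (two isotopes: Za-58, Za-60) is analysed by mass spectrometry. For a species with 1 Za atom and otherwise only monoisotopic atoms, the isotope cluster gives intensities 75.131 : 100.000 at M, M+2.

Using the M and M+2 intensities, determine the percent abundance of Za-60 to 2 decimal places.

57.10%

If p is the fraction of Za that is Za-58, then I(M+2)/I(M) = [C(1,1)·p^0·(1−p)] / p^1 = 1·(1−p)/p = 100.000/75.131 = 1.3310
(1−p)/p = 1.3310/1 = 1.3310  ⇒  p = 1/(1 + 1.3310) = 0.4290
Za-58: 42.90%, Za-60: 57.10%.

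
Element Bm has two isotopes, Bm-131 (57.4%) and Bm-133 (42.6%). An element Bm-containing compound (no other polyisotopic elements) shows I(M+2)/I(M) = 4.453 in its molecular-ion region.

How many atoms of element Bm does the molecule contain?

6

For n independent Bm atoms, I(M+2)/I(M) = n · (abundance Bm-133) / (abundance Bm-131) = n · 0.426/0.574.
n = 4.453 × 0.574/0.426 = 6.00 ≈ 6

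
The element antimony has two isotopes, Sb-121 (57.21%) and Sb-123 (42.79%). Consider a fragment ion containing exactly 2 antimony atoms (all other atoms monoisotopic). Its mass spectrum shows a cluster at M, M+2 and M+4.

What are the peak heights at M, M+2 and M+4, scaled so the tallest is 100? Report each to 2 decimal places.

Expanding (0.5721 + 0.4279)^2:
P(M) = 0.5721^2 = 0.327298
P(M+2) = 2 × 0.5721^1 × 0.4279^1 = 0.489603
P(M+4) = 0.4279^2 = 0.183098
The M+2 peak is largest (0.489603); scaling to 100 gives 66.85 : 100.00 : 37.40.

66.85 : 100.00 : 37.40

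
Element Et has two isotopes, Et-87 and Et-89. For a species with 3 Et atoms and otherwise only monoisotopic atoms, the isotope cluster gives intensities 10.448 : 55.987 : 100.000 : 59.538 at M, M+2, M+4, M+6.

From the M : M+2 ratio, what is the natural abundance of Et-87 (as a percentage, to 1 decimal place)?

35.9%

If p is the fraction of Et that is Et-87, then I(M+2)/I(M) = [C(3,1)·p^2·(1−p)] / p^3 = 3·(1−p)/p = 55.987/10.448 = 5.3586
(1−p)/p = 5.3586/3 = 1.7862  ⇒  p = 1/(1 + 1.7862) = 0.3589
Et-87: 35.9%, Et-89: 64.1%.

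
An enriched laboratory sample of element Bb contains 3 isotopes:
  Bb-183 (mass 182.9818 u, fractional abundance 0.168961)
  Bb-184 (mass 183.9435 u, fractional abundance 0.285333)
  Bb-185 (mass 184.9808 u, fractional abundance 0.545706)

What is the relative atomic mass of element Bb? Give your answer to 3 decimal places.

The abundance-weighted mean is 0.168961 × 182.9818 + 0.285333 × 183.9435 + 0.545706 × 184.9808
= 30.91679 + 52.48515 + 100.94513 = 184.34707 u

184.347 u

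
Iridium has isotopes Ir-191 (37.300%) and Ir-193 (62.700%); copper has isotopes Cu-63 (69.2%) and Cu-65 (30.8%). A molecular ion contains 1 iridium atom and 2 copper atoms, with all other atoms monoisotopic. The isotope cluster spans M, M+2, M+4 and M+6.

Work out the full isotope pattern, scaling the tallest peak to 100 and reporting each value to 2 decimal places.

Iridium pattern (n=1): 0.3730 : 0.6270
Copper pattern (n=2): 0.478864 : 0.426272 : 0.094864
Convolve the two distributions (both contribute in 2-u steps):
  M: 0.3730×0.478864 = 0.178616
  M+2: 0.3730×0.426272 + 0.6270×0.478864 = 0.459247
  M+4: 0.3730×0.094864 + 0.6270×0.426272 = 0.302657
  M+6: 0.6270×0.094864 = 0.059480
Scale to base peak (0.459247) = 100: 38.89 : 100.00 : 65.90 : 12.95

38.89 : 100.00 : 65.90 : 12.95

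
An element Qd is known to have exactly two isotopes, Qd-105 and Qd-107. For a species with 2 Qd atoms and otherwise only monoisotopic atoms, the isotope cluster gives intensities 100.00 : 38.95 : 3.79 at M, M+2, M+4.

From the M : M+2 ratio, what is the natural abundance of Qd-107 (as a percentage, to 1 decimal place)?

16.3%

Write p for the Qd-105 fraction. I(M+2)/I(M) = [C(2,1)·p^1·(1−p)] / p^2 = 2·(1−p)/p = 38.95/100.00 = 0.3895
(1−p)/p = 0.3895/2 = 0.1948  ⇒  p = 1/(1 + 0.1948) = 0.8370
Qd-105: 83.7%, Qd-107: 16.3%.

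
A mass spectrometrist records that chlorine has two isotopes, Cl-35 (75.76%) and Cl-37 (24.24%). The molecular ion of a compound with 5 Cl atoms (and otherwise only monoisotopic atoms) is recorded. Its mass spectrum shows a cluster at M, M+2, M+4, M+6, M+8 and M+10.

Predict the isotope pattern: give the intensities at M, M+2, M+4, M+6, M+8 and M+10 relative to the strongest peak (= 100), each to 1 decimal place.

Each Cl atom is independently Cl-35 (p = 0.7576) or Cl-37 (q = 0.2424); the cluster is the binomial expansion (p + q)^5.
P(M) = 0.7576^5 = 0.249574
P(M+2) = 5 × 0.7576^4 × 0.2424^1 = 0.399266
P(M+4) = 10 × 0.7576^3 × 0.2424^2 = 0.255497
P(M+6) = 10 × 0.7576^2 × 0.2424^3 = 0.081748
P(M+8) = 5 × 0.7576^1 × 0.2424^4 = 0.013078
P(M+10) = 0.2424^5 = 0.000837
The M+2 peak is largest (0.399266); scaling to 100 gives 62.5 : 100.0 : 64.0 : 20.5 : 3.3 : 0.2.

62.5 : 100.0 : 64.0 : 20.5 : 3.3 : 0.2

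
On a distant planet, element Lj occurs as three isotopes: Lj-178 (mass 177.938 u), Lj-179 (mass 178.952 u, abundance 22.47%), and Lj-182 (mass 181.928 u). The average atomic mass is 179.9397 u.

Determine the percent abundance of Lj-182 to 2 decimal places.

The remaining 77.53% is split between Lj-178 (fraction x) and Lj-182 (fraction 0.7753 − x).
Substituting: 177.938x + 181.928(0.7753 − x) = 139.7291856
(177.938 − 181.928)x = -1.3195928  ⇒  x = 0.33073, y = 0.44457
Lj-178: 33.07%, Lj-182: 44.46%.

44.46%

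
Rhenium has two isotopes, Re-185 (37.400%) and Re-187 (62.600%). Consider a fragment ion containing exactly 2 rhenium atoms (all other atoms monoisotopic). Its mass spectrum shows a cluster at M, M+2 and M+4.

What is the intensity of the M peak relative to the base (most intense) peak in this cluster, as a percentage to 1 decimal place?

29.9%

Term probabilities: M 0.1399, M+2 0.4682, M+4 0.3919. Base peak = M+2.
P(M+2) = C(2,1) × 0.37400^1 × 0.62600^1 = 2 × 0.3740 × 0.6260 = 0.468248 (base)
P(M) = C(2,0) × 0.37400^2 × 0.62600^0 = 1 × 0.139876 × 1.0000 = 0.139876
Relative intensity = 0.139876 / 0.468248 × 100 = 29.9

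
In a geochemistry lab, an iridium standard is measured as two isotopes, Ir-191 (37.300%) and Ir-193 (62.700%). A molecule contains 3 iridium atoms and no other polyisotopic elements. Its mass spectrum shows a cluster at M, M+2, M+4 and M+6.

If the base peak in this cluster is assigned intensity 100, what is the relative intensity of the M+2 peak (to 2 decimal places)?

(0.37300 + 0.62700)^3 gives M 0.0519, M+2 0.2617, M+4 0.4399, M+6 0.2465; the largest is M+4.
P(M+4) = C(3,2) × 0.37300^1 × 0.62700^2 = 3 × 0.3730 × 0.393129 = 0.439911 (base)
P(M+2) = C(3,1) × 0.37300^2 × 0.62700^1 = 3 × 0.139129 × 0.6270 = 0.261702
Relative intensity = 0.261702 / 0.439911 × 100 = 59.49

59.49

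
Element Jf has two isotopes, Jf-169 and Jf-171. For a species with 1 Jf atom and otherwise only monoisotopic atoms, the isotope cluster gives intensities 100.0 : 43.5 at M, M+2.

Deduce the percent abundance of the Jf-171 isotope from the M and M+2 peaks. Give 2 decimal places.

Let p = fractional abundance of Jf-169. I(M+2)/I(M) = [C(1,1)·p^0·(1−p)] / p^1 = 1·(1−p)/p = 43.5/100.0 = 0.4350
(1−p)/p = 0.4350/1 = 0.4350  ⇒  p = 1/(1 + 0.4350) = 0.6969
Jf-169: 69.69%, Jf-171: 30.31%.

30.31%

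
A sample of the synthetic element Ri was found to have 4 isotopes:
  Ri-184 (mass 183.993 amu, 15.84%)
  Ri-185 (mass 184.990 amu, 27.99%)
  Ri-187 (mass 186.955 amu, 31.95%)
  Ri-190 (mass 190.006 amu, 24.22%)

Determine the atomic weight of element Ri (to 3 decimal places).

186.675 amu

Ar = Σ fᵢ·mᵢ = 0.1584 × 183.993 + 0.2799 × 184.990 + 0.3195 × 186.955 + 0.2422 × 190.006
= 29.1445 + 51.7787 + 59.7321 + 46.0195 = 186.6748 amu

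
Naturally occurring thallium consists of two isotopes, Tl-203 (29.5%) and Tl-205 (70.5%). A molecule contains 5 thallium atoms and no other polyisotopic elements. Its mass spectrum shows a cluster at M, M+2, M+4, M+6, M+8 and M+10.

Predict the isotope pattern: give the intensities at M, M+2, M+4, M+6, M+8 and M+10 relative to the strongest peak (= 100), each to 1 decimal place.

The 5 Tl atoms are independent, so intensities follow the terms of (0.295 + 0.705)^5.
P(M) = 0.295^5 = 0.002234
P(M+2) = 5 × 0.295^4 × 0.705^1 = 0.026696
P(M+4) = 10 × 0.295^3 × 0.705^2 = 0.127598
P(M+6) = 10 × 0.295^2 × 0.705^3 = 0.304938
P(M+8) = 5 × 0.295^1 × 0.705^4 = 0.364375
P(M+10) = 0.705^5 = 0.174159
The M+8 peak is largest (0.364375); scaling to 100 gives 0.6 : 7.3 : 35.0 : 83.7 : 100.0 : 47.8.

0.6 : 7.3 : 35.0 : 83.7 : 100.0 : 47.8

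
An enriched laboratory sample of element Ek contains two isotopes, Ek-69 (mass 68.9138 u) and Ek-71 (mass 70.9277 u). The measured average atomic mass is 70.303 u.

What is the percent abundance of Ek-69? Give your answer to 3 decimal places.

With x = fraction of Ek-69 (so Ek-71 is 1 − x):
68.9138·x + 70.9277·(1 − x) = 70.303
(68.9138 − 70.9277)·x = 70.303 − 70.9277
x = -0.6247 / -2.0139 = 0.31019 → 31.019% Ek-69, 68.981% Ek-71.

31.019%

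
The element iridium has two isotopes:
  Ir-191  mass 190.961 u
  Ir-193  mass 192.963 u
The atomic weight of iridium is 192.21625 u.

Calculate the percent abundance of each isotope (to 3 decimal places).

Ir-191: 37.300%, Ir-193: 62.700%

With x = fraction of Ir-191 (so Ir-193 is 1 − x):
190.961·x + 192.963·(1 − x) = 192.21625
(190.961 − 192.963)·x = 192.21625 − 192.963
x = -0.74675 / -2.002 = 0.37300 → 37.300% Ir-191, 62.700% Ir-193.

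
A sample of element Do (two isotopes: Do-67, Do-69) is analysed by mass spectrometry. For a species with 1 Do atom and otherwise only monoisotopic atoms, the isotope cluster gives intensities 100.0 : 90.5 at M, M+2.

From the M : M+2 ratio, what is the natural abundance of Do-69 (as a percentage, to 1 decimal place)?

47.5%

Write p for the Do-67 fraction. I(M+2)/I(M) = [C(1,1)·p^0·(1−p)] / p^1 = 1·(1−p)/p = 90.5/100.0 = 0.9050
(1−p)/p = 0.9050/1 = 0.9050  ⇒  p = 1/(1 + 0.9050) = 0.5249
Do-67: 52.5%, Do-69: 47.5%.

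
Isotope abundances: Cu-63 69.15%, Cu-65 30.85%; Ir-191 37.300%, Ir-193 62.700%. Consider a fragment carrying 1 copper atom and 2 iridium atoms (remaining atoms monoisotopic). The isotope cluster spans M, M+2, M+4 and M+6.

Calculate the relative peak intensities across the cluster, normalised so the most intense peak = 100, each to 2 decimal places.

Copper pattern (n=1): 0.6915 : 0.3085
Iridium pattern (n=2): 0.139129 : 0.467742 : 0.393129
Convolve the two distributions (both contribute in 2-u steps):
  M: 0.6915×0.139129 = 0.096208
  M+2: 0.6915×0.467742 + 0.3085×0.139129 = 0.366365
  M+4: 0.6915×0.393129 + 0.3085×0.467742 = 0.416147
  M+6: 0.3085×0.393129 = 0.121280
Scale to base peak (0.416147) = 100: 23.12 : 88.04 : 100.00 : 29.14

23.12 : 88.04 : 100.00 : 29.14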